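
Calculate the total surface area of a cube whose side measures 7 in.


Shape: cube
Side s = 7 in
A cube has 6 square faces.
Formula: SA = 6 * s^2
s^2 = 49
SA = 6 * 49
SA = 294
294 in^2


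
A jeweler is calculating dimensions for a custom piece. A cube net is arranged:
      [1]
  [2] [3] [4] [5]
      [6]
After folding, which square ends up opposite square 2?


Net: cross layout. Take square 3 as the base (bottom).
Fold the four squares in the horizontal row up around 3: 2 -> left, 4 -> right, 5 wraps to the top.
Fold 1 and 6 up from 3: 1 -> back, 6 -> front.
Opposite pairs are therefore: (1, 6), (2, 4), (3, 5).
Face 2 is opposite face 4.
face 4


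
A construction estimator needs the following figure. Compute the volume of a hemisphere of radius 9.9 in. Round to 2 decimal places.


Shape: hemisphere (half of a sphere)
Radius r = 9.9 in
Formula: V = (1/2) * (4/3) * pi * r^3 = (2/3) * pi * r^3
r^3 = 970.299
(2/3) * 970.299 = 646.866
V = 646.866 * pi
V = 2032.19
2032.19 in^3


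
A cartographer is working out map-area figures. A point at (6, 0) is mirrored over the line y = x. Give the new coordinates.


Transformation: reflection
Original point: (6, 0)
Rule for reflection over y = x: (x, y) -> (y, x)
Apply: (6, 0) -> (0, 6)
(0, 6)


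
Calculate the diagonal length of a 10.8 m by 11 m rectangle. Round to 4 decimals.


Shape: rectangle (diagonal via Pythagoras)
Sides: 10.8 m and 11 m
Formula: d = sqrt(l^2 + w^2)
l^2 = 116.64, w^2 = 121
l^2 + w^2 = 237.64
d = sqrt(237.64)
d = 15.4156
15.4156 m


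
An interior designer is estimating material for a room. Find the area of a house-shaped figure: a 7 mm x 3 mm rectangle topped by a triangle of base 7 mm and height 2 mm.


Composite shape: rectangle + triangle
Rectangle area = 7 * 3 = 21
Triangle area = 0.5 * 7 * 2 = 7
Total = 21 + 7
Total = 28
28 mm^2


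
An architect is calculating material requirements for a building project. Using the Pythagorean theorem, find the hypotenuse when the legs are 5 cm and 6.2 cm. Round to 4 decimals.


Shape: right triangle
Legs a = 5 cm, b = 6.2 cm
Formula: c = sqrt(a^2 + b^2)
a^2 = 25, b^2 = 38.44
a^2 + b^2 = 63.44
c = sqrt(63.44)
c = 7.9649
7.9649 cm


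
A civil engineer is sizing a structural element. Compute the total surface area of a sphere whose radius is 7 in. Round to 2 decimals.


Shape: sphere
Radius r = 7 in
Formula: SA = 4 * pi * r^2
r^2 = 49
SA = 4 * pi * 49
SA = 196 * pi
SA = 615.75
615.75 in^2


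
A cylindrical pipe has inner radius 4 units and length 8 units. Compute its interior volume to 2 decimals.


Shape: cylinder
Radius r = 4 units, Height h = 8 units
Formula: V = pi * r^2 * h
r^2 = 16
V = pi * 16 * 8
V = 128 * pi
V = 402.12
402.12 units^3


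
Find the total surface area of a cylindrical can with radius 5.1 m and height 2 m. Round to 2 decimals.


Shape: closed cylinder
Radius r = 5.1 m, Height h = 2 m
Formula: SA = 2*pi*r^2 + 2*pi*r*h = 2*pi*r*(r + h)
r + h = 7.1
2 * r * (r + h) = 2 * 5.1 * 7.1 = 72.42
SA = 72.42 * pi
SA = 227.51
227.51 m^2


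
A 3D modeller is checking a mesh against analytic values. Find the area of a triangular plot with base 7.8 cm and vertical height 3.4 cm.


Shape: triangle
Base b = 7.8 cm, Height h = 3.4 cm
Formula: A = (1/2) * b * h
A = 0.5 * 7.8 * 3.4
A = 0.5 * 26.52
A = 13.26
13.26 cm^2


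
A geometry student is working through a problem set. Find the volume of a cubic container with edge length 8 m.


Shape: cube
Side s = 8 m
Formula: V = s^3
V = 8 * 8 * 8
V = 64 * 8
V = 512
512 m^3


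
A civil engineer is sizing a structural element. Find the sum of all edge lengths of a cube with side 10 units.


Shape: cube
Side s = 10 units
A cube has 12 edges, all equal.
Formula: total edge length = 12 * s
Total = 12 * 10
Total = 120
120 units


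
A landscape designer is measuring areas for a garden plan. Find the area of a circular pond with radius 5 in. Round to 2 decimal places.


Shape: circle
Radius r = 5 in
Formula: A = pi * r^2
r^2 = 5^2 = 25
A = pi * 25
A = 78.54
78.54 in^2


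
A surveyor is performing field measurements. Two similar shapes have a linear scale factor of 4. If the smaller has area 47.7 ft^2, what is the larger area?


Linear scale factor k = 4
Original area = 47.7 ft^2
Rule: under a linear scaling by k, areas scale by k^2.
k^2 = 4^2 = 16
New area = 47.7 * 16
New area = 763.2
763.2 ft^2


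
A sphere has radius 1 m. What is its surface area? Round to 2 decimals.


Shape: sphere
Radius r = 1 m
Formula: SA = 4 * pi * r^2
r^2 = 1
SA = 4 * pi * 1
SA = 4 * pi
SA = 12.57
12.57 m^2


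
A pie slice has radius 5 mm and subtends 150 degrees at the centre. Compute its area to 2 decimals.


Shape: circular sector
Radius r = 5 mm, Angle = 150 degrees
Formula: A = (angle/360) * pi * r^2
r^2 = 25
Fraction of circle = 150/360
A = (150/360) * pi * 25
A = 10.416667 * pi
A = 32.72
32.72 mm^2


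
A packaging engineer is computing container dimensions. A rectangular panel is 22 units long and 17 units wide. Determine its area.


Shape: rectangle
Length l = 22 units, Width w = 17 units
Formula: A = l * w
A = 22 * 17
A = 374
374 units^2


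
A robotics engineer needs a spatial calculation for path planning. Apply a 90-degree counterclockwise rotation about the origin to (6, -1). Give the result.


Transformation: rotation about the origin
Original point: (6, -1)
Rule for 90 deg counterclockwise: (x, y) -> (-y, x)
Apply: (6, -1) -> (1, 6)
(1, 6)


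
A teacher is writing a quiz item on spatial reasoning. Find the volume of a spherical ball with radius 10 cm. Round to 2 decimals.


Shape: sphere
Radius r = 10 cm
Formula: V = (4/3) * pi * r^3
r^3 = 1000
(4/3) * 1000 = 1333.333333
V = 1333.333333 * pi
V = 4188.79
4188.79 cm^3


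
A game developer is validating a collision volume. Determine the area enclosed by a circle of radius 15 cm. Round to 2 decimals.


Shape: circle
Radius r = 15 cm
Formula: A = pi * r^2
r^2 = 15^2 = 225
A = pi * 225
A = 706.86
706.86 cm^2


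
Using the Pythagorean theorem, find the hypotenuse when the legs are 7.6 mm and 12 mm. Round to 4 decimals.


Shape: right triangle
Legs a = 7.6 mm, b = 12 mm
Formula: c = sqrt(a^2 + b^2)
a^2 = 57.76, b^2 = 144
a^2 + b^2 = 201.76
c = sqrt(201.76)
c = 14.2042
14.2042 mm


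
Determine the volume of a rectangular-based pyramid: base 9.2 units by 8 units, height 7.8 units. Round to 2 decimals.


Shape: rectangular pyramid
Base: 9.2 units x 8 units, Height h = 7.8 units
Formula: V = (1/3) * base_area * h
base_area = 9.2 * 8 = 73.6
base_area * h = 73.6 * 7.8 = 574.08
V = 574.08 / 3
V = 191.36
191.36 units^3


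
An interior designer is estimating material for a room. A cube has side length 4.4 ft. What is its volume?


Shape: cube
Side s = 4.4 ft
Formula: V = s^3
V = 4.4 * 4.4 * 4.4
V = 19.36 * 4.4
V = 85.184
85.184 ft^3


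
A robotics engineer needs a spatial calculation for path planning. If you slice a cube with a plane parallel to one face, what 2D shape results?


Solid: cube
Cutting plane: parallel to one face
Visualize the intersection of the plane with the solid's surface.
The boundary of the cut region is a square.
square


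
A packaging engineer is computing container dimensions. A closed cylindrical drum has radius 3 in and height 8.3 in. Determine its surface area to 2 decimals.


Shape: closed cylinder
Radius r = 3 in, Height h = 8.3 in
Formula: SA = 2*pi*r^2 + 2*pi*r*h = 2*pi*r*(r + h)
r + h = 11.3
2 * r * (r + h) = 2 * 3 * 11.3 = 67.8
SA = 67.8 * pi
SA = 213
213 in^2


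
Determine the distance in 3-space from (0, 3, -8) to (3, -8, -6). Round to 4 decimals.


3D distance between two points
P1 = (0, 3, -8), P2 = (3, -8, -6)
Formula: d = sqrt((x2-x1)^2 + (y2-y1)^2 + (z2-z1)^2)
dx = 3 - 0 = 3
dy = -8 - 3 = -11
dz = -6 - -8 = 2
dx^2 + dy^2 + dz^2 = 9 + 121 + 4 = 134
d = sqrt(134)
d = 11.5758
11.5758 units


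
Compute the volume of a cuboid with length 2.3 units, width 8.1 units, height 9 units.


Shape: rectangular prism
l = 2.3 units, w = 8.1 units, h = 9 units
Formula: V = l * w * h
V = 2.3 * 8.1 * 9
V = 18.63 * 9
V = 167.67
167.67 units^3


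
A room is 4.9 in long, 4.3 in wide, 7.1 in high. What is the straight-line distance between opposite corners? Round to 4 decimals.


Shape: rectangular box (space diagonal)
l = 4.9 in, w = 4.3 in, h = 7.1 in
Visualize: the diagonal of the base, then a right triangle with that diagonal and the height.
Formula: d = sqrt(l^2 + w^2 + h^2)
l^2 + w^2 + h^2 = 24.01 + 18.49 + 50.41 = 92.91
d = sqrt(92.91)
d = 9.639
9.639 in


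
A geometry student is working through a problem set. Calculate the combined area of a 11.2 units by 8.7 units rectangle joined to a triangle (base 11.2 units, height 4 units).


Composite shape: rectangle + triangle
Rectangle area = 11.2 * 8.7 = 97.44
Triangle area = 0.5 * 11.2 * 4 = 22.4
Total = 97.44 + 22.4
Total = 119.84
119.84 units^2


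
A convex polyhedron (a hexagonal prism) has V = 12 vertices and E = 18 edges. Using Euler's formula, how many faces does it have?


Polyhedron: hexagonal prism
Euler's formula for convex polyhedra: V - E + F = 2
Given: V = 12 vertices and E = 18 edges
Solve for F:
F = 2 + E - V = 2 + 18 - 12 = 8
8 faces


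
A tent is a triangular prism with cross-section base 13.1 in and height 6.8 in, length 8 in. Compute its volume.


Shape: triangular prism
Triangle base = 13.1 in, triangle height = 6.8 in, prism length L = 8 in
Formula: V = (1/2 * b * h_tri) * L
Cross-section area = 0.5 * 13.1 * 6.8 = 44.54
V = 44.54 * 8
V = 356.32
356.32 in^3


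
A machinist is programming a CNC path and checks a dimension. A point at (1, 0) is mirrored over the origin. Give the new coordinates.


Transformation: reflection
Original point: (1, 0)
Rule for reflection through the origin: (x, y) -> (-x, -y)
Apply: (1, 0) -> (-1, 0)
(-1, 0)


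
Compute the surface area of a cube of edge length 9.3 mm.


Shape: cube
Side s = 9.3 mm
A cube has 6 square faces.
Formula: SA = 6 * s^2
s^2 = 86.49
SA = 6 * 86.49
SA = 518.94
518.94 mm^2


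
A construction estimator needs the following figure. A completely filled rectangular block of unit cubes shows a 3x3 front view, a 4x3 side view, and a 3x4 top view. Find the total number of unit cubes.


Orthographic views of a solid rectangular block:
Front view 3 x 3 -> length = 3, height = 3
Side view 4 x 3 -> width = 4, height = 3 (consistent)
Top view 3 x 4 -> confirms length = 3, width = 4
The block is 3 x 4 x 3.
Total unit cubes = 3 * 4 * 3 = 36
36 unit cubes


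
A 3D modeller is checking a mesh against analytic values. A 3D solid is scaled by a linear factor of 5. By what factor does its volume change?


Linear scale factor k = 5
Rule: under a linear scaling by k, volumes scale by k^3.
k^3 = 5 * 5 * 5
k^3 = 25 * 5
k^3 = 125
Volume scales by a factor of 125.
125 (dimensionless)


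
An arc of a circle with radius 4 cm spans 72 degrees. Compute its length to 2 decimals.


Shape: circular arc
Radius r = 4 cm, Angle = 72 degrees
Formula: L = (angle/360) * 2 * pi * r
2 * pi * r = 8 * pi
L = (72/360) * 8 * pi
L = 1.6 * pi
L = 5.03
5.03 cm


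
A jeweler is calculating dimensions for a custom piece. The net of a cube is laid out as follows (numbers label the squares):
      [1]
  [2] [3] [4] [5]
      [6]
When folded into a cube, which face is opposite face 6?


Net: cross layout. Take square 3 as the base (bottom).
Fold the four squares in the horizontal row up around 3: 2 -> left, 4 -> right, 5 wraps to the top.
Fold 1 and 6 up from 3: 1 -> back, 6 -> front.
Opposite pairs are therefore: (1, 6), (2, 4), (3, 5).
Face 6 is opposite face 1.
face 1


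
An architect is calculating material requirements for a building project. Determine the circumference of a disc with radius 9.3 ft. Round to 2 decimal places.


Shape: circle
Radius r = 9.3 ft
Formula: C = 2 * pi * r
C = 2 * pi * 9.3
C = 18.6 * pi
C = 58.43
58.43 ft


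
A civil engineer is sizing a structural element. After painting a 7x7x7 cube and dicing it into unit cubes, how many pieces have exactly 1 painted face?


Large cube: 7 x 7 x 7, cut into unit cubes.
n = 7, so n - 2 = 5
Cubes with 1 painted face lie in the interior of each face.
A cube has 6 faces; each contributes (n - 2)^2 = 25 such cubes.
Count = 6 * 25 = 150
150 unit cubes


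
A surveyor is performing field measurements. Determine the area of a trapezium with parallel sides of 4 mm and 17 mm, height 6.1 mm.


Shape: trapezoid
Parallel sides a = 4 mm, b = 17 mm; Height h = 6.1 mm
Formula: A = (a + b) * h / 2
a + b = 4 + 17 = 21
A = 21 * 6.1 / 2
A = 128.1 / 2
A = 64.05
64.05 mm^2


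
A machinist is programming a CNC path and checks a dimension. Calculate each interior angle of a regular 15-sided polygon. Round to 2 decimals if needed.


Shape: regular pentadecagon (15 sides)
Formula: interior angle = (n - 2) * 180 / n
(n - 2) = 13
(n - 2) * 180 = 2340
angle = 2340 / 15
angle = 156
156 degrees


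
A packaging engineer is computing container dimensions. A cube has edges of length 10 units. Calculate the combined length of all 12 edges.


Shape: cube
Side s = 10 units
A cube has 12 edges, all equal.
Formula: total edge length = 12 * s
Total = 12 * 10
Total = 120
120 units


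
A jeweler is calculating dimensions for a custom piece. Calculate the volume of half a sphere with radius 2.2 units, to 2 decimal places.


Shape: hemisphere (half of a sphere)
Radius r = 2.2 units
Formula: V = (1/2) * (4/3) * pi * r^3 = (2/3) * pi * r^3
r^3 = 10.648
(2/3) * 10.648 = 7.098667
V = 7.098667 * pi
V = 22.3
22.3 units^3


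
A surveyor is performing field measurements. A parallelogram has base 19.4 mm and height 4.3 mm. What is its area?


Shape: parallelogram
Base b = 19.4 mm, Height h = 4.3 mm
Formula: A = b * h
A = 19.4 * 4.3
A = 83.42
83.42 mm^2


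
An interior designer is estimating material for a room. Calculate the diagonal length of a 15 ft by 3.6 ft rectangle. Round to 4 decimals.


Shape: rectangle (diagonal via Pythagoras)
Sides: 15 ft and 3.6 ft
Formula: d = sqrt(l^2 + w^2)
l^2 = 225, w^2 = 12.96
l^2 + w^2 = 237.96
d = sqrt(237.96)
d = 15.426
15.426 ft


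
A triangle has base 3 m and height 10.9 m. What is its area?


Shape: triangle
Base b = 3 m, Height h = 10.9 m
Formula: A = (1/2) * b * h
A = 0.5 * 3 * 10.9
A = 0.5 * 32.7
A = 16.35
16.35 m^2


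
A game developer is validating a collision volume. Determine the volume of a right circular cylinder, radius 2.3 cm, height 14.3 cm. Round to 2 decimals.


Shape: cylinder
Radius r = 2.3 cm, Height h = 14.3 cm
Formula: V = pi * r^2 * h
r^2 = 5.29
V = pi * 5.29 * 14.3
V = 75.647 * pi
V = 237.65
237.65 cm^3


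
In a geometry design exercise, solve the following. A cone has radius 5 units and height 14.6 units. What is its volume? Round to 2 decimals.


Shape: cone
Radius r = 5 units, Height h = 14.6 units
Formula: V = (1/3) * pi * r^2 * h
r^2 = 25
pi * r^2 * h = pi * 25 * 14.6 = 365 * pi
V = 365 * pi / 3
V = 382.23
382.23 units^3


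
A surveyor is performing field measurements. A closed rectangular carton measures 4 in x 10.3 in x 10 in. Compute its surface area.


Shape: rectangular prism
l = 4 in, w = 10.3 in, h = 10 in
Formula: SA = 2(lw + lh + wh)
lw = 41.2, lh = 40, wh = 103
lw + lh + wh = 184.2
SA = 2 * 184.2
SA = 368.4
368.4 in^2


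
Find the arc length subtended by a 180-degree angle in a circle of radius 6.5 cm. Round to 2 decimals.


Shape: circular arc
Radius r = 6.5 cm, Angle = 180 degrees
Formula: L = (angle/360) * 2 * pi * r
2 * pi * r = 13 * pi
L = (180/360) * 13 * pi
L = 6.5 * pi
L = 20.42
20.42 cm


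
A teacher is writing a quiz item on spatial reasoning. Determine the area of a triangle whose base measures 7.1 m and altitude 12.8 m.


Shape: triangle
Base b = 7.1 m, Height h = 12.8 m
Formula: A = (1/2) * b * h
A = 0.5 * 7.1 * 12.8
A = 0.5 * 90.88
A = 45.44
45.44 m^2


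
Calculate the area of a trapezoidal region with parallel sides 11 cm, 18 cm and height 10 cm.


Shape: trapezoid
Parallel sides a = 11 cm, b = 18 cm; Height h = 10 cm
Formula: A = (a + b) * h / 2
a + b = 11 + 18 = 29
A = 29 * 10 / 2
A = 290 / 2
A = 145
145 cm^2


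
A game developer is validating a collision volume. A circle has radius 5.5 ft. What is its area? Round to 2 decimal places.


Shape: circle
Radius r = 5.5 ft
Formula: A = pi * r^2
r^2 = 5.5^2 = 30.25
A = pi * 30.25
A = 95.03
95.03 ft^2


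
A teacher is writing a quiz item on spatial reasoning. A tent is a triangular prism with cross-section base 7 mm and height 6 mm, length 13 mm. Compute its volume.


Shape: triangular prism
Triangle base = 7 mm, triangle height = 6 mm, prism length L = 13 mm
Formula: V = (1/2 * b * h_tri) * L
Cross-section area = 0.5 * 7 * 6 = 21
V = 21 * 13
V = 273
273 mm^3


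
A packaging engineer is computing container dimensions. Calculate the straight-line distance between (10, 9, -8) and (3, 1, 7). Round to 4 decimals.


3D distance between two points
P1 = (10, 9, -8), P2 = (3, 1, 7)
Formula: d = sqrt((x2-x1)^2 + (y2-y1)^2 + (z2-z1)^2)
dx = 3 - 10 = -7
dy = 1 - 9 = -8
dz = 7 - -8 = 15
dx^2 + dy^2 + dz^2 = 49 + 64 + 225 = 338
d = sqrt(338)
d = 18.3848
18.3848 units


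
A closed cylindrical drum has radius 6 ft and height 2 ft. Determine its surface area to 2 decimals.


Shape: closed cylinder
Radius r = 6 ft, Height h = 2 ft
Formula: SA = 2*pi*r^2 + 2*pi*r*h = 2*pi*r*(r + h)
r + h = 8
2 * r * (r + h) = 2 * 6 * 8 = 96
SA = 96 * pi
SA = 301.59
301.59 ft^2


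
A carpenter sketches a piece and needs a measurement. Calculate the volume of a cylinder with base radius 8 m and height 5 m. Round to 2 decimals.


Shape: cylinder
Radius r = 8 m, Height h = 5 m
Formula: V = pi * r^2 * h
r^2 = 64
V = pi * 64 * 5
V = 320 * pi
V = 1005.31
1005.31 m^3


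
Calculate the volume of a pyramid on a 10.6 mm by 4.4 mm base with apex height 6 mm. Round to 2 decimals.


Shape: rectangular pyramid
Base: 10.6 mm x 4.4 mm, Height h = 6 mm
Formula: V = (1/3) * base_area * h
base_area = 10.6 * 4.4 = 46.64
base_area * h = 46.64 * 6 = 279.84
V = 279.84 / 3
V = 93.28
93.28 mm^3


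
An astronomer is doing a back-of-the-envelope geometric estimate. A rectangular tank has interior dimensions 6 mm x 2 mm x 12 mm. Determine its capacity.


Shape: rectangular prism
l = 6 mm, w = 2 mm, h = 12 mm
Formula: V = l * w * h
V = 6 * 2 * 12
V = 12 * 12
V = 144
144 mm^3


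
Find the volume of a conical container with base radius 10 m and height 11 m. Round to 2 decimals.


Shape: cone
Radius r = 10 m, Height h = 11 m
Formula: V = (1/3) * pi * r^2 * h
r^2 = 100
pi * r^2 * h = pi * 100 * 11 = 1100 * pi
V = 1100 * pi / 3
V = 1151.92
1151.92 m^3


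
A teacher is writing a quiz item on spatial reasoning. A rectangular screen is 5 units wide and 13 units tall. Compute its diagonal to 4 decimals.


Shape: rectangle (diagonal via Pythagoras)
Sides: 5 units and 13 units
Formula: d = sqrt(l^2 + w^2)
l^2 = 25, w^2 = 169
l^2 + w^2 = 194
d = sqrt(194)
d = 13.9284
13.9284 units


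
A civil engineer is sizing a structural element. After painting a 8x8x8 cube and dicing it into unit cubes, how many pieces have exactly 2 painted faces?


Large cube: 8 x 8 x 8, cut into unit cubes.
n = 8, so n - 2 = 6
Cubes with 2 painted faces lie along the edges, excluding corners.
A cube has 12 edges; each contributes (n - 2) = 6 such cubes.
Count = 12 * 6 = 72
72 unit cubes


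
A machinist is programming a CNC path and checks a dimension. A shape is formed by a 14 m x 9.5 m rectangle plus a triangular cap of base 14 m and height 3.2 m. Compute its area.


Composite shape: rectangle + triangle
Rectangle area = 14 * 9.5 = 133
Triangle area = 0.5 * 14 * 3.2 = 22.4
Total = 133 + 22.4
Total = 155.4
155.4 m^2


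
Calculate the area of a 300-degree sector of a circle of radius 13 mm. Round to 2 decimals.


Shape: circular sector
Radius r = 13 mm, Angle = 300 degrees
Formula: A = (angle/360) * pi * r^2
r^2 = 169
Fraction of circle = 300/360
A = (300/360) * pi * 169
A = 140.833333 * pi
A = 442.44
442.44 mm^2


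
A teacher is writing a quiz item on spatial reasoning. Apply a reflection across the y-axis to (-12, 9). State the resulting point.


Transformation: reflection
Original point: (-12, 9)
Rule for reflection over the y-axis: (x, y) -> (-x, y)
Apply: (-12, 9) -> (12, 9)
(12, 9)


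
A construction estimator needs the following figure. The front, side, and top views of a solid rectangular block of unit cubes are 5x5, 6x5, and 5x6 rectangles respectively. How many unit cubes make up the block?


Orthographic views of a solid rectangular block:
Front view 5 x 5 -> length = 5, height = 5
Side view 6 x 5 -> width = 6, height = 5 (consistent)
Top view 5 x 6 -> confirms length = 5, width = 6
The block is 5 x 6 x 5.
Total unit cubes = 5 * 6 * 5 = 150
150 unit cubes


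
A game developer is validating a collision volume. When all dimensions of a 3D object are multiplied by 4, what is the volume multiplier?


Linear scale factor k = 4
Rule: under a linear scaling by k, volumes scale by k^3.
k^3 = 4 * 4 * 4
k^3 = 16 * 4
k^3 = 64
Volume scales by a factor of 64.
64 (dimensionless)


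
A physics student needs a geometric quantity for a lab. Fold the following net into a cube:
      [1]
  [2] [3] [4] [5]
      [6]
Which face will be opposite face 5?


Net: cross layout. Take square 3 as the base (bottom).
Fold the four squares in the horizontal row up around 3: 2 -> left, 4 -> right, 5 wraps to the top.
Fold 1 and 6 up from 3: 1 -> back, 6 -> front.
Opposite pairs are therefore: (1, 6), (2, 4), (3, 5).
Face 5 is opposite face 3.
face 3


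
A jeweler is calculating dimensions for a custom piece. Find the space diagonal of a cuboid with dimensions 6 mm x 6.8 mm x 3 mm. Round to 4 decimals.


Shape: rectangular box (space diagonal)
l = 6 mm, w = 6.8 mm, h = 3 mm
Visualize: the diagonal of the base, then a right triangle with that diagonal and the height.
Formula: d = sqrt(l^2 + w^2 + h^2)
l^2 + w^2 + h^2 = 36 + 46.24 + 9 = 91.24
d = sqrt(91.24)
d = 9.552
9.552 mm


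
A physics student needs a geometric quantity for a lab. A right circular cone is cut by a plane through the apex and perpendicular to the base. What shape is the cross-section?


Solid: right circular cone
Cutting plane: through the apex and perpendicular to the base
Visualize the intersection of the plane with the solid's surface.
The boundary of the cut region is a isosceles triangle.
isosceles triangle


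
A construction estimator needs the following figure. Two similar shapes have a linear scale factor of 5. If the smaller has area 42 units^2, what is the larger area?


Linear scale factor k = 5
Original area = 42 units^2
Rule: under a linear scaling by k, areas scale by k^2.
k^2 = 5^2 = 25
New area = 42 * 25
New area = 1050
1050 units^2


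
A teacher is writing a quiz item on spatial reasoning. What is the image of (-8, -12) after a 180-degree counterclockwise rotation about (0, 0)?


Transformation: rotation about the origin
Original point: (-8, -12)
Rule for 180 deg: (x, y) -> (-x, -y)
Apply: (-8, -12) -> (8, 12)
(8, 12)


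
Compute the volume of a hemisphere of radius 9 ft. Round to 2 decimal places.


Shape: hemisphere (half of a sphere)
Radius r = 9 ft
Formula: V = (1/2) * (4/3) * pi * r^3 = (2/3) * pi * r^3
r^3 = 729
(2/3) * 729 = 486
V = 486 * pi
V = 1526.81
1526.81 ft^3


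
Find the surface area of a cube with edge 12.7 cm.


Shape: cube
Side s = 12.7 cm
A cube has 6 square faces.
Formula: SA = 6 * s^2
s^2 = 161.29
SA = 6 * 161.29
SA = 967.74
967.74 cm^2


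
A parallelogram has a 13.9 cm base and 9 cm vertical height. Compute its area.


Shape: parallelogram
Base b = 13.9 cm, Height h = 9 cm
Formula: A = b * h
A = 13.9 * 9
A = 125.1
125.1 cm^2


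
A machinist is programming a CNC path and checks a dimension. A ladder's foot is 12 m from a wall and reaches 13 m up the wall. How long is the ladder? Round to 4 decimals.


Shape: right triangle
Legs a = 12 m, b = 13 m
Formula: c = sqrt(a^2 + b^2)
a^2 = 144, b^2 = 169
a^2 + b^2 = 313
c = sqrt(313)
c = 17.6918
17.6918 m


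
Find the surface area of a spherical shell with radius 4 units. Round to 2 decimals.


Shape: sphere
Radius r = 4 units
Formula: SA = 4 * pi * r^2
r^2 = 16
SA = 4 * pi * 16
SA = 64 * pi
SA = 201.06
201.06 units^2


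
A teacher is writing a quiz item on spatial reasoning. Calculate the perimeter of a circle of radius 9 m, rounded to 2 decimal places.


Shape: circle
Radius r = 9 m
Formula: C = 2 * pi * r
C = 2 * pi * 9
C = 18 * pi
C = 56.55
56.55 m


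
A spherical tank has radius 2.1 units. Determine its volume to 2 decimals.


Shape: sphere
Radius r = 2.1 units
Formula: V = (4/3) * pi * r^3
r^3 = 9.261
(4/3) * 9.261 = 12.348
V = 12.348 * pi
V = 38.79
38.79 units^3


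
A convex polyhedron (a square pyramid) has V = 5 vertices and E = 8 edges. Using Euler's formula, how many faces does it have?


Polyhedron: square pyramid
Euler's formula for convex polyhedra: V - E + F = 2
Given: V = 5 vertices and E = 8 edges
Solve for F:
F = 2 + E - V = 2 + 8 - 5 = 5
5 faces


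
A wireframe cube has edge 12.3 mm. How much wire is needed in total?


Shape: cube
Side s = 12.3 mm
A cube has 12 edges, all equal.
Formula: total edge length = 12 * s
Total = 12 * 12.3
Total = 147.6
147.6 mm


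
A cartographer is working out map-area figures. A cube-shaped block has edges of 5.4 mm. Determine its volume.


Shape: cube
Side s = 5.4 mm
Formula: V = s^3
V = 5.4 * 5.4 * 5.4
V = 29.16 * 5.4
V = 157.464
157.464 mm^3


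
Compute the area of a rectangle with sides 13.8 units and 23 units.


Shape: rectangle
Length l = 13.8 units, Width w = 23 units
Formula: A = l * w
A = 13.8 * 23
A = 317.4
317.4 units^2


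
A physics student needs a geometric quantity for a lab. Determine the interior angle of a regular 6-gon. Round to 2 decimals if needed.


Shape: regular hexagon (6 sides)
Formula: interior angle = (n - 2) * 180 / n
(n - 2) = 4
(n - 2) * 180 = 720
angle = 720 / 6
angle = 120
120 degrees


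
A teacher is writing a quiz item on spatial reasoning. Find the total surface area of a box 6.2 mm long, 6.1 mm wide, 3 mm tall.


Shape: rectangular prism
l = 6.2 mm, w = 6.1 mm, h = 3 mm
Formula: SA = 2(lw + lh + wh)
lw = 37.82, lh = 18.6, wh = 18.3
lw + lh + wh = 74.72
SA = 2 * 74.72
SA = 149.44
149.44 mm^2


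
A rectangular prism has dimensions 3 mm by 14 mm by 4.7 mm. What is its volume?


Shape: rectangular prism
l = 3 mm, w = 14 mm, h = 4.7 mm
Formula: V = l * w * h
V = 3 * 14 * 4.7
V = 42 * 4.7
V = 197.4
197.4 mm^3


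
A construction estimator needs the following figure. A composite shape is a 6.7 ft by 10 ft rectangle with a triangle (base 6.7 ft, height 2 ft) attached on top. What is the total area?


Composite shape: rectangle + triangle
Rectangle area = 6.7 * 10 = 67
Triangle area = 0.5 * 6.7 * 2 = 6.7
Total = 67 + 6.7
Total = 73.7
73.7 ft^2


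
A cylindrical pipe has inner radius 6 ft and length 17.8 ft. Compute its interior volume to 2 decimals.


Shape: cylinder
Radius r = 6 ft, Height h = 17.8 ft
Formula: V = pi * r^2 * h
r^2 = 36
V = pi * 36 * 17.8
V = 640.8 * pi
V = 2013.13
2013.13 ft^3


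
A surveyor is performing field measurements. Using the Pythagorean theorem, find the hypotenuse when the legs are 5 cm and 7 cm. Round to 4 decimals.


Shape: right triangle
Legs a = 5 cm, b = 7 cm
Formula: c = sqrt(a^2 + b^2)
a^2 = 25, b^2 = 49
a^2 + b^2 = 74
c = sqrt(74)
c = 8.6023
8.6023 cm


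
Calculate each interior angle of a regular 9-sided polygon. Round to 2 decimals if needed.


Shape: regular nonagon (9 sides)
Formula: interior angle = (n - 2) * 180 / n
(n - 2) = 7
(n - 2) * 180 = 1260
angle = 1260 / 9
angle = 140
140 degrees


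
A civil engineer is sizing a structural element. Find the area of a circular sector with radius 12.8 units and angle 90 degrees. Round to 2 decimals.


Shape: circular sector
Radius r = 12.8 units, Angle = 90 degrees
Formula: A = (angle/360) * pi * r^2
r^2 = 163.84
Fraction of circle = 90/360
A = (90/360) * pi * 163.84
A = 40.96 * pi
A = 128.68
128.68 units^2


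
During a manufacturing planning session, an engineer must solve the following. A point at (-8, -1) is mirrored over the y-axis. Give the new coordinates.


Transformation: reflection
Original point: (-8, -1)
Rule for reflection over the y-axis: (x, y) -> (-x, y)
Apply: (-8, -1) -> (8, -1)
(8, -1)


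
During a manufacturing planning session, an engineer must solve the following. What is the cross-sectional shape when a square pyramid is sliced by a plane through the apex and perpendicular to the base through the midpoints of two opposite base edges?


Solid: square pyramid
Cutting plane: through the apex and perpendicular to the base through the midpoints of two opposite base edges
Visualize the intersection of the plane with the solid's surface.
The boundary of the cut region is a isosceles triangle.
isosceles triangle


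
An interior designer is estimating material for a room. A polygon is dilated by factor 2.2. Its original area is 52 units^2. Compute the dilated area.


Linear scale factor k = 2.2
Original area = 52 units^2
Rule: under a linear scaling by k, areas scale by k^2.
k^2 = 2.2^2 = 4.84
New area = 52 * 4.84
New area = 251.68
251.68 units^2


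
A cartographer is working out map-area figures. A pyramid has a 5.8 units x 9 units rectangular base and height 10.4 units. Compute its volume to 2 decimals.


Shape: rectangular pyramid
Base: 5.8 units x 9 units, Height h = 10.4 units
Formula: V = (1/3) * base_area * h
base_area = 5.8 * 9 = 52.2
base_area * h = 52.2 * 10.4 = 542.88
V = 542.88 / 3
V = 180.96
180.96 units^3


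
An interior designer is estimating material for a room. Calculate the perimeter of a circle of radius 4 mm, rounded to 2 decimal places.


Shape: circle
Radius r = 4 mm
Formula: C = 2 * pi * r
C = 2 * pi * 4
C = 8 * pi
C = 25.13
25.13 mm


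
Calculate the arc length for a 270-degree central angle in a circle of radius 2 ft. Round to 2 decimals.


Shape: circular arc
Radius r = 2 ft, Angle = 270 degrees
Formula: L = (angle/360) * 2 * pi * r
2 * pi * r = 4 * pi
L = (270/360) * 4 * pi
L = 3 * pi
L = 9.42
9.42 ft


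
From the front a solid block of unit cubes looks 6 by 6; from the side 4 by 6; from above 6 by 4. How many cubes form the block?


Orthographic views of a solid rectangular block:
Front view 6 x 6 -> length = 6, height = 6
Side view 4 x 6 -> width = 4, height = 6 (consistent)
Top view 6 x 4 -> confirms length = 6, width = 4
The block is 6 x 4 x 6.
Total unit cubes = 6 * 4 * 6 = 144
144 unit cubes


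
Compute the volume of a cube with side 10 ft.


Shape: cube
Side s = 10 ft
Formula: V = s^3
V = 10 * 10 * 10
V = 100 * 10
V = 1000
1000 ft^3


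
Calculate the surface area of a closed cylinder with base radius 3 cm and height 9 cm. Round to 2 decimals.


Shape: closed cylinder
Radius r = 3 cm, Height h = 9 cm
Formula: SA = 2*pi*r^2 + 2*pi*r*h = 2*pi*r*(r + h)
r + h = 12
2 * r * (r + h) = 2 * 3 * 12 = 72
SA = 72 * pi
SA = 226.19
226.19 cm^2


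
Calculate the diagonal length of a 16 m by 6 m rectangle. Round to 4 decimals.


Shape: rectangle (diagonal via Pythagoras)
Sides: 16 m and 6 m
Formula: d = sqrt(l^2 + w^2)
l^2 = 256, w^2 = 36
l^2 + w^2 = 292
d = sqrt(292)
d = 17.088
17.088 m


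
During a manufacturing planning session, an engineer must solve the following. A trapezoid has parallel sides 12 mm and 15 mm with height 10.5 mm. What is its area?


Shape: trapezoid
Parallel sides a = 12 mm, b = 15 mm; Height h = 10.5 mm
Formula: A = (a + b) * h / 2
a + b = 12 + 15 = 27
A = 27 * 10.5 / 2
A = 283.5 / 2
A = 141.75
141.75 mm^2


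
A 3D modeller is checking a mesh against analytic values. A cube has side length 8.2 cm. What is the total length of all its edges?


Shape: cube
Side s = 8.2 cm
A cube has 12 edges, all equal.
Formula: total edge length = 12 * s
Total = 12 * 8.2
Total = 98.4
98.4 cm


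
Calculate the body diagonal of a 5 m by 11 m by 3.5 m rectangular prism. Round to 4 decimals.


Shape: rectangular box (space diagonal)
l = 5 m, w = 11 m, h = 3.5 m
Visualize: the diagonal of the base, then a right triangle with that diagonal and the height.
Formula: d = sqrt(l^2 + w^2 + h^2)
l^2 + w^2 + h^2 = 25 + 121 + 12.25 = 158.25
d = sqrt(158.25)
d = 12.5797
12.5797 m


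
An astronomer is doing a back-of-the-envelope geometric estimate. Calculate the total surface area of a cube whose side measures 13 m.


Shape: cube
Side s = 13 m
A cube has 6 square faces.
Formula: SA = 6 * s^2
s^2 = 169
SA = 6 * 169
SA = 1014
1014 m^2


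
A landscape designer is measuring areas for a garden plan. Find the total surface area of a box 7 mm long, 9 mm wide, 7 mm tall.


Shape: rectangular prism
l = 7 mm, w = 9 mm, h = 7 mm
Formula: SA = 2(lw + lh + wh)
lw = 63, lh = 49, wh = 63
lw + lh + wh = 175
SA = 2 * 175
SA = 350
350 mm^2


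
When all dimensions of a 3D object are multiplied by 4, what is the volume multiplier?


Linear scale factor k = 4
Rule: under a linear scaling by k, volumes scale by k^3.
k^3 = 4 * 4 * 4
k^3 = 16 * 4
k^3 = 64
Volume scales by a factor of 64.
64 (dimensionless)


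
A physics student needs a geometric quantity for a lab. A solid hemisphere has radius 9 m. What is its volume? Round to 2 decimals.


Shape: hemisphere (half of a sphere)
Radius r = 9 m
Formula: V = (1/2) * (4/3) * pi * r^3 = (2/3) * pi * r^3
r^3 = 729
(2/3) * 729 = 486
V = 486 * pi
V = 1526.81
1526.81 m^3


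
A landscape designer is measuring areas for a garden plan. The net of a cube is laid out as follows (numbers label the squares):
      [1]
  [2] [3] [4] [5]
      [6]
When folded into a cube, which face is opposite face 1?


Net: cross layout. Take square 3 as the base (bottom).
Fold the four squares in the horizontal row up around 3: 2 -> left, 4 -> right, 5 wraps to the top.
Fold 1 and 6 up from 3: 1 -> back, 6 -> front.
Opposite pairs are therefore: (1, 6), (2, 4), (3, 5).
Face 1 is opposite face 6.
face 6


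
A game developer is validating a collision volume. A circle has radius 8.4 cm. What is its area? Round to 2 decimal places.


Shape: circle
Radius r = 8.4 cm
Formula: A = pi * r^2
r^2 = 8.4^2 = 70.56
A = pi * 70.56
A = 221.67
221.67 cm^2


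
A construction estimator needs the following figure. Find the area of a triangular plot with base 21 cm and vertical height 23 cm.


Shape: triangle
Base b = 21 cm, Height h = 23 cm
Formula: A = (1/2) * b * h
A = 0.5 * 21 * 23
A = 0.5 * 483
A = 241.5
241.5 cm^2


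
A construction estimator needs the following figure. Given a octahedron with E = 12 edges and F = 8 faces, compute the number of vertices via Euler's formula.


Polyhedron: octahedron
Euler's formula for convex polyhedra: V - E + F = 2
Given: E = 12 edges and F = 8 faces
Solve for V:
V = 2 + E - F = 2 + 12 - 8 = 6
6 vertices


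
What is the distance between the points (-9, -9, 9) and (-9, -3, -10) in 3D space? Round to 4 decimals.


3D distance between two points
P1 = (-9, -9, 9), P2 = (-9, -3, -10)
Formula: d = sqrt((x2-x1)^2 + (y2-y1)^2 + (z2-z1)^2)
dx = -9 - -9 = 0
dy = -3 - -9 = 6
dz = -10 - 9 = -19
dx^2 + dy^2 + dz^2 = 0 + 36 + 361 = 397
d = sqrt(397)
d = 19.9249
19.9249 units


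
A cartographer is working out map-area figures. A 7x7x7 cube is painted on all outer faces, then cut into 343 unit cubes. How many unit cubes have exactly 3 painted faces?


Large cube: 7 x 7 x 7, cut into unit cubes.
Cubes with 3 painted faces are at the corners. A cube always has 8 corners.
Count = 8
8 unit cubes


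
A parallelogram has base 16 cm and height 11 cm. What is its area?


Shape: parallelogram
Base b = 16 cm, Height h = 11 cm
Formula: A = b * h
A = 16 * 11
A = 176
176 cm^2


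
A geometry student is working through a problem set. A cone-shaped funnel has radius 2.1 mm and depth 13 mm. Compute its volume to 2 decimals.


Shape: cone
Radius r = 2.1 mm, Height h = 13 mm
Formula: V = (1/3) * pi * r^2 * h
r^2 = 4.41
pi * r^2 * h = pi * 4.41 * 13 = 57.33 * pi
V = 57.33 * pi / 3
V = 60.04
60.04 mm^3


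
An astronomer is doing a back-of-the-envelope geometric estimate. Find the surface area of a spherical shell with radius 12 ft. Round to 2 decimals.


Shape: sphere
Radius r = 12 ft
Formula: SA = 4 * pi * r^2
r^2 = 144
SA = 4 * pi * 144
SA = 576 * pi
SA = 1809.56
1809.56 ft^2


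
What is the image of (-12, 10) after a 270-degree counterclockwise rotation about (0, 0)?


Transformation: rotation about the origin
Original point: (-12, 10)
Rule for 270 deg counterclockwise: (x, y) -> (y, -x)
Apply: (-12, 10) -> (10, 12)
(10, 12)


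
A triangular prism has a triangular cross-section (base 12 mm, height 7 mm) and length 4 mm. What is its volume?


Shape: triangular prism
Triangle base = 12 mm, triangle height = 7 mm, prism length L = 4 mm
Formula: V = (1/2 * b * h_tri) * L
Cross-section area = 0.5 * 12 * 7 = 42
V = 42 * 4
V = 168
168 mm^3


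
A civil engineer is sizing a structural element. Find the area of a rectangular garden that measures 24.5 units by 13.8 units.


Shape: rectangle
Length l = 24.5 units, Width w = 13.8 units
Formula: A = l * w
A = 24.5 * 13.8
A = 338.1
338.1 units^2


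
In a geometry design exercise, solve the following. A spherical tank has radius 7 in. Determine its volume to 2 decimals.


Shape: sphere
Radius r = 7 in
Formula: V = (4/3) * pi * r^3
r^3 = 343
(4/3) * 343 = 457.333333
V = 457.333333 * pi
V = 1436.76
1436.76 in^3


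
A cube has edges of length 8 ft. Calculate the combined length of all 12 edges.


Shape: cube
Side s = 8 ft
A cube has 12 edges, all equal.
Formula: total edge length = 12 * s
Total = 12 * 8
Total = 96
96 ft


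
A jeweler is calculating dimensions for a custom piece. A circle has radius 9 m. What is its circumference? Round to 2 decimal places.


Shape: circle
Radius r = 9 m
Formula: C = 2 * pi * r
C = 2 * pi * 9
C = 18 * pi
C = 56.55
56.55 m


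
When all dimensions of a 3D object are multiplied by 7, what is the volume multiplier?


Linear scale factor k = 7
Rule: under a linear scaling by k, volumes scale by k^3.
k^3 = 7 * 7 * 7
k^3 = 49 * 7
k^3 = 343
Volume scales by a factor of 343.
343 (dimensionless)


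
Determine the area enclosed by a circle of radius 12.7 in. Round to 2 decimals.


Shape: circle
Radius r = 12.7 in
Formula: A = pi * r^2
r^2 = 12.7^2 = 161.29
A = pi * 161.29
A = 506.71
506.71 in^2


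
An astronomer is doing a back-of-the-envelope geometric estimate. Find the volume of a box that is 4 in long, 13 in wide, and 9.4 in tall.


Shape: rectangular prism
l = 4 in, w = 13 in, h = 9.4 in
Formula: V = l * w * h
V = 4 * 13 * 9.4
V = 52 * 9.4
V = 488.8
488.8 in^3


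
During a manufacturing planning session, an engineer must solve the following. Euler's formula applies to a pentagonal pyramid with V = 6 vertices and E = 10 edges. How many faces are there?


Polyhedron: pentagonal pyramid
Euler's formula for convex polyhedra: V - E + F = 2
Given: V = 6 vertices and E = 10 edges
Solve for F:
F = 2 + E - V = 2 + 10 - 6 = 6
6 faces


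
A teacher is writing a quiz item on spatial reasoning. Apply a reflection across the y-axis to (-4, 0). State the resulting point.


Transformation: reflection
Original point: (-4, 0)
Rule for reflection over the y-axis: (x, y) -> (-x, y)
Apply: (-4, 0) -> (4, 0)
(4, 0)


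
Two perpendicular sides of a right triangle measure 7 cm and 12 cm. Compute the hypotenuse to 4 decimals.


Shape: right triangle
Legs a = 7 cm, b = 12 cm
Formula: c = sqrt(a^2 + b^2)
a^2 = 49, b^2 = 144
a^2 + b^2 = 193
c = sqrt(193)
c = 13.8924
13.8924 cm


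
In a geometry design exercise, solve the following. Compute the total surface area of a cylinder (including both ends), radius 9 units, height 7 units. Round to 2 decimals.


Shape: closed cylinder
Radius r = 9 units, Height h = 7 units
Formula: SA = 2*pi*r^2 + 2*pi*r*h = 2*pi*r*(r + h)
r + h = 16
2 * r * (r + h) = 2 * 9 * 16 = 288
SA = 288 * pi
SA = 904.78
904.78 units^2
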